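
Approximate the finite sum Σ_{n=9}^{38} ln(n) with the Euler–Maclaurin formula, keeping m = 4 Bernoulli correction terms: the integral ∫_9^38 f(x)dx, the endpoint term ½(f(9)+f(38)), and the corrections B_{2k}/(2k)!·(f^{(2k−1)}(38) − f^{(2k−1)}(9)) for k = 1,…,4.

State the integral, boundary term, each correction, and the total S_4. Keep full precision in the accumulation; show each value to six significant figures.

S_4 ≈ 92.3636

The integral term ∫_9^38 ln(x) dx = 89.4533.
Boundary: ½(f(9) + f(38)) = ½(2.19722 + 3.63759) = 2.91741.
Integral + boundary = 92.3707.
k=1: B_{2}/(2)! × [f^{(1)}(38) − f^{(1)}(9)] = 1/12 × (0.0263158 − 0.111111) = -0.00706628.
Partial sum through k=1: 92.3636.
k=2: B_{4}/(4)! × [f^{(3)}(38) − f^{(3)}(9)] = −1/720 × (3.64485e-05 − 0.00274348) = 3.75977e-06.
Partial sum through k=2: 92.3636.
k=3: B_{6}/(6)! × [f^{(5)}(38) − f^{(5)}(9)] = 1/30240 × (3.02896e-07 − 0.000406442) = -1.34305e-08.
Partial sum through k=3: 92.3636.
k=4: B_{8}/(8)! × [f^{(7)}(38) − f^{(7)}(9)] = −1/1209600 × (6.29285e-09 − 0.000150534) = 1.24444e-10.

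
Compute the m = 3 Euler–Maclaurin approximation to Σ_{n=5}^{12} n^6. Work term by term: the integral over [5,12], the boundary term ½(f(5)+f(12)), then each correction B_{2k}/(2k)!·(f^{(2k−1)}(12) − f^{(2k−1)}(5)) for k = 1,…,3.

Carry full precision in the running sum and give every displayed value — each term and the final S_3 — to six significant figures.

Integral: ∫_5^12 x^6 dx = 5.10767e+06.
Endpoint term: (f(5) + f(12))/2 = (15625.0 + 2.98598e+06)/2 = 1.50080e+06.
Integral + boundary = 6.60847e+06.
Correction k=1: B_{2}/2! · (f^{(1)}(12) − f^{(1)}(5)) = 1/12 · (1.49299e+06 − 18750.0) = 122854.
Running total after k=1: 6.73133e+06.
Correction k=2: B_{4}/4! · (f^{(3)}(12) − f^{(3)}(5)) = −1/720 · (207360 − 15000.0) = -267.167.
Running total after k=2: 6.73106e+06.
Correction k=3: B_{6}/6! · (f^{(5)}(12) − f^{(5)}(5)) = 1/30240 · (8640.00 − 3600.00) = 0.166667.

S_3 ≈ 6.73106e+06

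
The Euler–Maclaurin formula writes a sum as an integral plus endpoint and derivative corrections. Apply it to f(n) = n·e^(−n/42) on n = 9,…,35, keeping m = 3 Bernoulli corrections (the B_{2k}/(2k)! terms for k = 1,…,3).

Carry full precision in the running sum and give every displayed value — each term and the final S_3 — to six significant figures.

S_3 ≈ 334.546

Integral: ∫_9^35 x·e^(−x/42) dx = 323.356.
Endpoint term: (f(9) + f(35))/2 = (7.26406 + 15.2109)/2 = 11.2375.
So far: 334.593.
Order-1 term: 1/12 · (0.0724330 − 0.634164) = -0.0468109.
After k=1: 334.546.
Order-2 term: −1/720 · (0.000533804 − 0.00127460) = 1.02889e-06.
After k=2: 334.546.
Order-3 term: 1/30240 · (5.81942e-07 − 1.24133e-06) = -2.18051e-11.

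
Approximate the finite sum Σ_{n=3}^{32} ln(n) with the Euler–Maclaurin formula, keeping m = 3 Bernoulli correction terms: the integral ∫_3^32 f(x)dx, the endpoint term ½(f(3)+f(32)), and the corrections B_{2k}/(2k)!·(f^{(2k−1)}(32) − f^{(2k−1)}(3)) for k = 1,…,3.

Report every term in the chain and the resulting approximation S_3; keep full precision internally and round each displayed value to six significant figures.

The integral term ∫_3^32 ln(x) dx = 78.6077.
Boundary: ½(f(3) + f(32)) = ½(1.09861 + 3.46574) = 2.28217.
Running total after boundary: 80.8899.
Correction k=1: B_{2}/2! · (f^{(1)}(32) − f^{(1)}(3)) = 1/12 · (0.0312500 − 0.333333) = -0.0251736.
After k=1: 80.8647.
Correction k=2: B_{4}/4! · (f^{(3)}(32) − f^{(3)}(3)) = −1/720 · (6.10352e-05 − 0.0740741) = 0.000102796.
After k=2: 80.8648.
Correction k=3: B_{6}/6! · (f^{(5)}(32) − f^{(5)}(3)) = 1/30240 · (7.15256e-07 − 0.0987654) = -3.26603e-06.

S_3 ≈ 80.8648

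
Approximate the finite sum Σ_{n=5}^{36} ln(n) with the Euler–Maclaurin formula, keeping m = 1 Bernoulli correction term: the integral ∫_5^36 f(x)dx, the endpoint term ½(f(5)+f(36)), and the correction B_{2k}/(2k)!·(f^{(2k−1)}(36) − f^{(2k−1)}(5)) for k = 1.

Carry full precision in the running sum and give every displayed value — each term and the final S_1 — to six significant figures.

S_1 ≈ 92.5416

The integral term ∫_5^36 ln(x) dx = 89.9595.
Boundary: ½(f(5) + f(36)) = ½(1.60944 + 3.58352) = 2.59648.
Integral + boundary = 92.5560.
Order-1 term: 1/12 · (0.0277778 − 0.200000) = -0.0143519.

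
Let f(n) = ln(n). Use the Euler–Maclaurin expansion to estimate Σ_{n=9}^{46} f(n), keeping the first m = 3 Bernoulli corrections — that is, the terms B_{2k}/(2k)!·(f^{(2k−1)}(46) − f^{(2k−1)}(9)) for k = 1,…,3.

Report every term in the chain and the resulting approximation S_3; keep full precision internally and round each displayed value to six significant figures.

S_3 ≈ 122.348

The integral term ∫_9^46 ln(x) dx = 119.342.
Endpoint term: (f(9) + f(46))/2 = (2.19722 + 3.82864)/2 = 3.01293.
Running total after boundary: 122.355.
Correction k=1: B_{2}/2! · (f^{(1)}(46) − f^{(1)}(9)) = 1/12 · (0.0217391 − 0.111111) = -0.00744767.
Running total after k=1: 122.348.
Correction k=2: B_{4}/4! · (f^{(3)}(46) − f^{(3)}(9)) = −1/720 · (2.05474e-05 − 0.00274348) = 3.78186e-06.
Running total after k=2: 122.348.
Correction k=3: B_{6}/6! · (f^{(5)}(46) − f^{(5)}(9)) = 1/30240 · (1.16526e-07 − 0.000406442) = -1.34367e-08.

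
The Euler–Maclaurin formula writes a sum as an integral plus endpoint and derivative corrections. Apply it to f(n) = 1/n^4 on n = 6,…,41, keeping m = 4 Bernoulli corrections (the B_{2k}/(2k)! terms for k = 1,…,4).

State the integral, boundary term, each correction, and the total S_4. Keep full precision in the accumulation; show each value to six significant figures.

S_4 ≈ 0.00196664

The integral term ∫_6^41 1/x^4 dx = 0.00153837.
Boundary: ½(f(6) + f(41)) = ½(0.000771605 + 3.53887e-07) = 0.000385979.
So far: 0.00192435.
k=1: B_{2}/(2)! × [f^{(1)}(41) − f^{(1)}(6)] = 1/12 × (-3.45256e-08 − (-0.000514403)) = 4.28641e-05.
After k=1: 0.00196722.
k=2: B_{4}/(4)! × [f^{(3)}(41) − f^{(3)}(6)] = −1/720 × (-6.16161e-10 − (-0.000428669)) = -5.95373e-07.
After k=2: 0.00196662.
k=3: B_{6}/(6)! × [f^{(5)}(41) − f^{(5)}(6)] = 1/30240 × (-2.05265e-11 − (-0.000666819)) = 2.20509e-08.
After k=3: 0.00196664.
k=4: B_{8}/(8)! × [f^{(7)}(41) − f^{(7)}(6)] = −1/1209600 × (-1.09898e-12 − (-0.00166705)) = -1.37818e-09.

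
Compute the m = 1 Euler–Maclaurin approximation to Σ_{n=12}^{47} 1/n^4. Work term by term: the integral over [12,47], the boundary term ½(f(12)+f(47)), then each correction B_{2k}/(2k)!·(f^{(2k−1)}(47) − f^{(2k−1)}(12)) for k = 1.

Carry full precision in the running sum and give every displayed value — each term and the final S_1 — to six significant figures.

∫_12^47 1/x^4 dx evaluates to 0.000189691.
Boundary: ½(f(12) + f(47)) = ½(4.82253e-05 + 2.04931e-07) = 2.42151e-05.
Running total after boundary: 0.000213906.
Order-1 term: 1/12 · (-1.74410e-08 − (-1.60751e-05)) = 1.33814e-06.

S_1 ≈ 0.000215244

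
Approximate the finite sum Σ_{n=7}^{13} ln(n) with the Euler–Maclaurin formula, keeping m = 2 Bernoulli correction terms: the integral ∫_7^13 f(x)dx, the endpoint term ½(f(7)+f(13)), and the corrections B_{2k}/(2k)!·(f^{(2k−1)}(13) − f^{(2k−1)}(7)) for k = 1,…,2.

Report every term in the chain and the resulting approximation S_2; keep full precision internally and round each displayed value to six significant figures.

Integral: ∫_7^13 ln(x) dx = 13.7230.
½[f(7) + f(13)] = ½[1.94591 + 2.56495] = 2.25543.
So far: 15.9784.
Order-1 term: 1/12 · (0.0769231 − 0.142857) = -0.00549451.
After k=1: 15.9729.
Order-2 term: −1/720 · (0.000910332 − 0.00583090) = 6.83413e-06.

S_2 ≈ 15.9729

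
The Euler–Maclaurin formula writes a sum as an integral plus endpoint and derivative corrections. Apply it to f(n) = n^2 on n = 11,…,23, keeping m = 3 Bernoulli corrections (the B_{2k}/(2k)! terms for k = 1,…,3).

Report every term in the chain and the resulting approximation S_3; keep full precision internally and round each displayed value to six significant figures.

Integral: ∫_11^23 x^2 dx = 3612.00.
Endpoint term: (f(11) + f(23))/2 = (121.000 + 529.000)/2 = 325.000.
So far: 3937.00.
Order-1 term: 1/12 · (46.0000 − 22.0000) = 2.00000.
After k=1: 3939.00.
Order-2 term: −1/720 · (0.00000 − 0.00000) = 0.00000.
After k=2: 3939.00.
Order-3 term: 1/30240 · (0.00000 − 0.00000) = 0.00000.

S_3 ≈ 3939.00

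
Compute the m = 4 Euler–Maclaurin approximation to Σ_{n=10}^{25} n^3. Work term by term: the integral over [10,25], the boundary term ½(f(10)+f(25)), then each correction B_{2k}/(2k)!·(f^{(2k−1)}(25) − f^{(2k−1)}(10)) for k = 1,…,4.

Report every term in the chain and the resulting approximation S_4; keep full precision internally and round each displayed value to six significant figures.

The integral term ∫_10^25 x^3 dx = 95156.2.
Boundary: ½(f(10) + f(25)) = ½(1000.00 + 15625.0) = 8312.50.
Integral + boundary = 103469.
Order-1 term: 1/12 · (1875.00 − 300.000) = 131.250.
Partial sum through k=1: 103600.
Order-2 term: −1/720 · (6.00000 − 6.00000) = 0.00000.
Partial sum through k=2: 103600.
Order-3 term: 1/30240 · (0.00000 − 0.00000) = 0.00000.
Partial sum through k=3: 103600.
Order-4 term: −1/1209600 · (0.00000 − 0.00000) = 0.00000.

S_4 ≈ 103600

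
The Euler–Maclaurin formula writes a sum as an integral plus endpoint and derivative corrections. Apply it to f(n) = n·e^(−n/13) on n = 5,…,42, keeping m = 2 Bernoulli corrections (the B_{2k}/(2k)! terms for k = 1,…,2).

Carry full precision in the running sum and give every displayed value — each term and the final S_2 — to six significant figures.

S_2 ≈ 133.514

Integral: ∫_5^42 x·e^(−x/13) dx = 131.025.
½[f(5) + f(42)] = ½[3.40356 + 1.66014] = 2.53185.
So far: 133.557.
Order-1 term: 1/12 · (-0.0881758 − 0.418900) = -0.0422563.
Partial sum through k=1: 133.514.
Order-2 term: −1/720 · (-5.39742e-05 − 0.0105345) = 1.47062e-05.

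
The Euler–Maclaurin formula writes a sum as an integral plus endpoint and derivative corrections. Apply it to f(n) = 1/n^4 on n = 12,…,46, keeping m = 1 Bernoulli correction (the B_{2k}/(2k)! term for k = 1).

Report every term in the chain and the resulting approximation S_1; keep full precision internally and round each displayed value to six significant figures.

The integral term ∫_12^46 1/x^4 dx = 0.000189477.
Endpoint term: (f(12) + f(46))/2 = (4.82253e-05 + 2.23341e-07)/2 = 2.42243e-05.
Running total after boundary: 0.000213701.
k=1: B_{2}/(2)! × [f^{(1)}(46) − f^{(1)}(12)] = 1/12 × (-1.94210e-08 − (-1.60751e-05)) = 1.33797e-06.

S_1 ≈ 0.000215039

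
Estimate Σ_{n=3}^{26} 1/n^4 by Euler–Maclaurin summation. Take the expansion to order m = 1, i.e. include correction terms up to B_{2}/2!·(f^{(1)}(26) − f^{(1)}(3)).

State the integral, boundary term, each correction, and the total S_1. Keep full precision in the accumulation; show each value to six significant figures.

The integral term ∫_3^26 1/x^4 dx = 0.0123267.
½[f(3) + f(26)] = ½[0.0123457 + 2.18830e-06] = 0.00617393.
Integral + boundary = 0.0185006.
Order-1 term: 1/12 · (-3.36661e-07 − (-0.0164609)) = 0.00137171.

S_1 ≈ 0.0198724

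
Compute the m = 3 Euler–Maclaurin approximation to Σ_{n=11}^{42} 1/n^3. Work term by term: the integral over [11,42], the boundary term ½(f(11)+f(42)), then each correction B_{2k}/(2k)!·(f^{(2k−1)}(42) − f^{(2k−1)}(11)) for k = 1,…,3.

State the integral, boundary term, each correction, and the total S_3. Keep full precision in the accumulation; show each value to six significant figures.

∫_11^42 1/x^3 dx evaluates to 0.00384878.
Boundary: ½(f(11) + f(42)) = ½(0.000751315 + 1.34975e-05) = 0.000382406.
So far: 0.00423119.
Order-1 term: 1/12 · (-9.64104e-07 − (-0.000204904)) = 1.69950e-05.
After k=1: 0.00424819.
Order-2 term: −1/720 · (-1.09309e-08 − (-3.38684e-05)) = -4.70243e-08.
After k=2: 0.00424814.
Order-3 term: 1/30240 · (-2.60259e-10 − (-1.17560e-05)) = 3.88748e-10.

S_3 ≈ 0.00424814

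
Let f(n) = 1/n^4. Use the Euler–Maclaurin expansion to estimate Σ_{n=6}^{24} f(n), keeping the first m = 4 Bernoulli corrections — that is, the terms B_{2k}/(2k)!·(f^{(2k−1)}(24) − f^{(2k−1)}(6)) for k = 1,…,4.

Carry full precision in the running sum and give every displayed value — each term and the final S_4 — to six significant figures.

Integral: ∫_6^24 1/x^4 dx = 0.00151910.
Boundary: ½(f(6) + f(24)) = ½(0.000771605 + 3.01408e-06) = 0.000387310.
So far: 0.00190641.
Correction k=1: B_{2}/2! · (f^{(1)}(24) − f^{(1)}(6)) = 1/12 · (-5.02347e-07 − (-0.000514403)) = 4.28251e-05.
Partial sum through k=1: 0.00194923.
Correction k=2: B_{4}/4! · (f^{(3)}(24) − f^{(3)}(6)) = −1/720 · (-2.61639e-08 − (-0.000428669)) = -5.95338e-07.
Partial sum through k=2: 0.00194864.
Correction k=3: B_{6}/6! · (f^{(5)}(24) − f^{(5)}(6)) = 1/30240 · (-2.54371e-09 − (-0.000666819)) = 2.20508e-08.
Partial sum through k=3: 0.00194866.
Correction k=4: B_{8}/8! · (f^{(7)}(24) − f^{(7)}(6)) = −1/1209600 · (-3.97455e-10 − (-0.00166705)) = -1.37818e-09.

S_4 ≈ 0.00194866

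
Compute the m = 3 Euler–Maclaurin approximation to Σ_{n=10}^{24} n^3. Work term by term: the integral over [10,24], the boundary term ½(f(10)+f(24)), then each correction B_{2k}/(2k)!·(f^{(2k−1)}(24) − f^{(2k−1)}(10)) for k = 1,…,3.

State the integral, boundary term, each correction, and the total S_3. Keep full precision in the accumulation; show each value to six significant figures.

S_3 ≈ 87975.0

The integral term ∫_10^24 x^3 dx = 80444.0.
Boundary: ½(f(10) + f(24)) = ½(1000.00 + 13824.0) = 7412.00.
So far: 87856.0.
Order-1 term: 1/12 · (1728.00 − 300.000) = 119.000.
Running total after k=1: 87975.0.
Order-2 term: −1/720 · (6.00000 − 6.00000) = 0.00000.
Running total after k=2: 87975.0.
Order-3 term: 1/30240 · (0.00000 − 0.00000) = 0.00000.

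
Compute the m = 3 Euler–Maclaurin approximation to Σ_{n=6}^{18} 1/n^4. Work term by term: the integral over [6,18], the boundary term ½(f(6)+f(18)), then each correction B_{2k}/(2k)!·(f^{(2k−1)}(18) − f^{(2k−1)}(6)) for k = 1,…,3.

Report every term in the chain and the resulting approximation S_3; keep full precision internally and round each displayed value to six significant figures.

∫_6^18 1/x^4 dx evaluates to 0.00148605.
Boundary: ½(f(6) + f(18)) = ½(0.000771605 + 9.52599e-06) = 0.000390565.
Running total after boundary: 0.00187662.
k=1: B_{2}/(2)! × [f^{(1)}(18) − f^{(1)}(6)] = 1/12 × (-2.11689e-06 − (-0.000514403)) = 4.26905e-05.
Running total after k=1: 0.00191931.
k=2: B_{4}/(4)! × [f^{(3)}(18) − f^{(3)}(6)] = −1/720 × (-1.96008e-07 − (-0.000428669)) = -5.95102e-07.
Running total after k=2: 0.00191871.
k=3: B_{6}/(6)! × [f^{(5)}(18) − f^{(5)}(6)] = 1/30240 × (-3.38779e-08 − (-0.000666819)) = 2.20498e-08.

S_3 ≈ 0.00191874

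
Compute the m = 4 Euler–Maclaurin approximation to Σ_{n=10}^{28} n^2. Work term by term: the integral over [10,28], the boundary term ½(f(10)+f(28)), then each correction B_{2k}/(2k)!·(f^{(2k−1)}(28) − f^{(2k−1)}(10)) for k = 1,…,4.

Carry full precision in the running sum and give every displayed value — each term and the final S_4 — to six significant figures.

∫_10^28 x^2 dx evaluates to 6984.00.
Endpoint term: (f(10) + f(28))/2 = (100.000 + 784.000)/2 = 442.000.
Running total after boundary: 7426.00.
Correction k=1: B_{2}/2! · (f^{(1)}(28) − f^{(1)}(10)) = 1/12 · (56.0000 − 20.0000) = 3.00000.
Partial sum through k=1: 7429.00.
Correction k=2: B_{4}/4! · (f^{(3)}(28) − f^{(3)}(10)) = −1/720 · (0.00000 − 0.00000) = 0.00000.
Partial sum through k=2: 7429.00.
Correction k=3: B_{6}/6! · (f^{(5)}(28) − f^{(5)}(10)) = 1/30240 · (0.00000 − 0.00000) = 0.00000.
Partial sum through k=3: 7429.00.
Correction k=4: B_{8}/8! · (f^{(7)}(28) − f^{(7)}(10)) = −1/1209600 · (0.00000 − 0.00000) = 0.00000.

S_4 ≈ 7429.00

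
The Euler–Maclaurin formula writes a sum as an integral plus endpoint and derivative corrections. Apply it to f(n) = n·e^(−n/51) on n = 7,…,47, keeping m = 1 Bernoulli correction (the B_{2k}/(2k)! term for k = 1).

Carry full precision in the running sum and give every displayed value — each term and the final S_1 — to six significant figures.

Integral: ∫_7^47 x·e^(−x/51) dx = 589.954.
Boundary: ½(f(7) + f(47)) = ½(6.10224 + 18.7010) = 12.4016.
Integral + boundary = 602.356.
Order-1 term: 1/12 · (0.0312074 − 0.752096) = -0.0600741.

S_1 ≈ 602.296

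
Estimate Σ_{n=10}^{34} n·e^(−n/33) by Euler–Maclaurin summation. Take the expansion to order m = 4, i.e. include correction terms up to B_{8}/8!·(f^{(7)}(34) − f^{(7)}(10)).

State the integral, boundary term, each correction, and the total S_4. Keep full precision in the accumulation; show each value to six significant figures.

S_4 ≈ 268.653

∫_10^34 x·e^(−x/33) dx evaluates to 258.937.
Endpoint term: (f(10) + f(34))/2 = (7.38577 + 12.1346)/2 = 9.76016.
Running total after boundary: 268.697.
Correction k=1: B_{2}/2! · (f^{(1)}(34) − f^{(1)}(10)) = 1/12 · (-0.0108151 − 0.514766) = -0.0437984.
After k=1: 268.653.
Correction k=2: B_{4}/4! · (f^{(3)}(34) − f^{(3)}(10)) = −1/720 · (0.000645530 − 0.00182913) = 1.64388e-06.
After k=2: 268.653.
Correction k=3: B_{6}/6! · (f^{(5)}(34) − f^{(5)}(10)) = 1/30240 · (1.19467e-06 − 2.92521e-06) = -5.72271e-11.
After k=3: 268.653.
Correction k=4: B_{8}/8! · (f^{(7)}(34) − f^{(7)}(10)) = −1/1209600 · (1.64973e-09 − 3.82993e-09) = 1.80241e-15.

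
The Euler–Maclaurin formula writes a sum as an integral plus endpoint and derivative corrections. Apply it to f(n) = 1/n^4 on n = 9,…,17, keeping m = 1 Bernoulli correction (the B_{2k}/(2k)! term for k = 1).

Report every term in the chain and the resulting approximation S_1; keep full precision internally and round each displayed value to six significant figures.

S_1 ≈ 0.000477005

∫_9^17 1/x^4 dx evaluates to 0.000389400.
Boundary: ½(f(9) + f(17)) = ½(0.000152416 + 1.19730e-05) = 8.21944e-05.
Running total after boundary: 0.000471595.
Order-1 term: 1/12 · (-2.81719e-06 − (-6.77404e-05)) = 5.41026e-06.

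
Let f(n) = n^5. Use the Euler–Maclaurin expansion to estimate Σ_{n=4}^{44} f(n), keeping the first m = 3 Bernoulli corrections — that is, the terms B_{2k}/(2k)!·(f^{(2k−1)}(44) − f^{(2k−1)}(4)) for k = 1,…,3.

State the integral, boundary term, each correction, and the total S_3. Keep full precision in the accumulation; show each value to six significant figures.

S_3 ≈ 1.29341e+09

Integral: ∫_4^44 x^5 dx = 1.20938e+09.
Endpoint term: (f(4) + f(44))/2 = (1024.00 + 1.64916e+08)/2 = 8.24586e+07.
So far: 1.29184e+09.
k=1: B_{2}/(2)! × [f^{(1)}(44) − f^{(1)}(4)] = 1/12 × (1.87405e+07 − 1280.00) = 1.56160e+06.
Running total after k=1: 1.29341e+09.
k=2: B_{4}/(4)! × [f^{(3)}(44) − f^{(3)}(4)] = −1/720 × (116160 − 960.000) = -160.000.
Running total after k=2: 1.29341e+09.
k=3: B_{6}/(6)! × [f^{(5)}(44) − f^{(5)}(4)] = 1/30240 × (120.000 − 120.000) = 0.00000.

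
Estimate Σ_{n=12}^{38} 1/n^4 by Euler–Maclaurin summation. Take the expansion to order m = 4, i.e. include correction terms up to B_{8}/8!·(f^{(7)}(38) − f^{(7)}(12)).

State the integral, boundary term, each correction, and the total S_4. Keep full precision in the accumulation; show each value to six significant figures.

The integral term ∫_12^38 1/x^4 dx = 0.000186826.
½[f(12) + f(38)] = ½[4.82253e-05 + 4.79585e-07] = 2.43524e-05.
Integral + boundary = 0.000211179.
Order-1 term: 1/12 · (-5.04826e-08 − (-1.60751e-05)) = 1.33539e-06.
Partial sum through k=1: 0.000212514.
Order-2 term: −1/720 · (-1.04881e-09 − (-3.34898e-06)) = -4.64990e-09.
Partial sum through k=2: 0.000212510.
Order-3 term: 1/30240 · (-4.06740e-11 − (-1.30238e-06)) = 4.30668e-11.
Partial sum through k=3: 0.000212510.
Order-4 term: −1/1209600 · (-2.53508e-12 − (-8.13988e-07)) = -6.72938e-13.

S_4 ≈ 0.000212510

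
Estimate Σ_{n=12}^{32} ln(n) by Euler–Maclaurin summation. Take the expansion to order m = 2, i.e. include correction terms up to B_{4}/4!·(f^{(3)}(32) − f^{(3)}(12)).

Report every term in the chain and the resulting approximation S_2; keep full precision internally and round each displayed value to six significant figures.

Integral: ∫_12^32 ln(x) dx = 61.0847.
Endpoint term: (f(12) + f(32))/2 = (2.48491 + 3.46574)/2 = 2.97532.
So far: 64.0600.
k=1: B_{2}/(2)! × [f^{(1)}(32) − f^{(1)}(12)] = 1/12 × (0.0312500 − 0.0833333) = -0.00434028.
Partial sum through k=1: 64.0557.
k=2: B_{4}/(4)! × [f^{(3)}(32) − f^{(3)}(12)] = −1/720 × (6.10352e-05 − 0.00115741) = 1.52274e-06.

S_2 ≈ 64.0557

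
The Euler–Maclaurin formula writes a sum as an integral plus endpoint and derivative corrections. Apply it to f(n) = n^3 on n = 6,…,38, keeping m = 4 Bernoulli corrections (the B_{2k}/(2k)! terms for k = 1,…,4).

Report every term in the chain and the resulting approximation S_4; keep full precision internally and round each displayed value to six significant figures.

∫_6^38 x^3 dx evaluates to 520960.
½[f(6) + f(38)] = ½[216.000 + 54872.0] = 27544.0.
Running total after boundary: 548504.
Order-1 term: 1/12 · (4332.00 − 108.000) = 352.000.
Partial sum through k=1: 548856.
Order-2 term: −1/720 · (6.00000 − 6.00000) = 0.00000.
Partial sum through k=2: 548856.
Order-3 term: 1/30240 · (0.00000 − 0.00000) = 0.00000.
Partial sum through k=3: 548856.
Order-4 term: −1/1209600 · (0.00000 − 0.00000) = 0.00000.

S_4 ≈ 548856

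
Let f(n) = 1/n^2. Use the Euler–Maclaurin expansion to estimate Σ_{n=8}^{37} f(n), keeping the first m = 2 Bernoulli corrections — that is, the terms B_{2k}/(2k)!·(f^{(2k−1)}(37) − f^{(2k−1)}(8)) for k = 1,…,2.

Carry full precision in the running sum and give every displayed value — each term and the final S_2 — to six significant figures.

S_2 ≈ 0.106472

∫_8^37 1/x^2 dx evaluates to 0.0979730.
Boundary: ½(f(8) + f(37)) = ½(0.0156250 + 0.000730460) = 0.00817773.
So far: 0.106151.
k=1: B_{2}/(2)! × [f^{(1)}(37) − f^{(1)}(8)] = 1/12 × (-3.94843e-05 − (-0.00390625)) = 0.000322230.
After k=1: 0.106473.
k=2: B_{4}/(4)! × [f^{(3)}(37) − f^{(3)}(8)] = −1/720 × (-3.46101e-07 − (-0.000732422)) = -1.01677e-06.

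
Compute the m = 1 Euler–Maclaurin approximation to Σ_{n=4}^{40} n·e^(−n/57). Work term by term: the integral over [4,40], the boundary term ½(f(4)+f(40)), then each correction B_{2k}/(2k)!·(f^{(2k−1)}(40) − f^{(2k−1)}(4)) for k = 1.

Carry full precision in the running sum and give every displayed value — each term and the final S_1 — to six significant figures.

S_1 ≈ 512.276

Integral: ∫_4^40 x·e^(−x/57) dx = 500.557.
Boundary: ½(f(4) + f(40)) = ½(3.72892 + 19.8286) = 11.7788.
So far: 512.336.
Correction k=1: B_{2}/2! · (f^{(1)}(40) − f^{(1)}(4)) = 1/12 · (0.147845 − 0.866811) = -0.0599138.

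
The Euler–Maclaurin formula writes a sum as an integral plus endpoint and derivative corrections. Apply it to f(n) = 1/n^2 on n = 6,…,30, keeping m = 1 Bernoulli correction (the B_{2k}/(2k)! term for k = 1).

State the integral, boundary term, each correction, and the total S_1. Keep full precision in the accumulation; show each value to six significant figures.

S_1 ≈ 0.148543

The integral term ∫_6^30 1/x^2 dx = 0.133333.
Endpoint term: (f(6) + f(30))/2 = (0.0277778 + 0.00111111)/2 = 0.0144444.
Integral + boundary = 0.147778.
k=1: B_{2}/(2)! × [f^{(1)}(30) − f^{(1)}(6)] = 1/12 × (-7.40741e-05 − (-0.00925926)) = 0.000765432.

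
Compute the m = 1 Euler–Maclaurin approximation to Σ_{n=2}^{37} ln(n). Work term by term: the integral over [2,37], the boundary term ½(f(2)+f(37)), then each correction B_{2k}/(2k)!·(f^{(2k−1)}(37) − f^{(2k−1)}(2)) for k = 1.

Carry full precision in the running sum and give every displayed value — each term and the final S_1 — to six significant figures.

∫_2^37 ln(x) dx evaluates to 97.2177.
Boundary: ½(f(2) + f(37)) = ½(0.693147 + 3.61092) = 2.15203.
Running total after boundary: 99.3697.
k=1: B_{2}/(2)! × [f^{(1)}(37) − f^{(1)}(2)] = 1/12 × (0.0270270 − 0.500000) = -0.0394144.

S_1 ≈ 99.3303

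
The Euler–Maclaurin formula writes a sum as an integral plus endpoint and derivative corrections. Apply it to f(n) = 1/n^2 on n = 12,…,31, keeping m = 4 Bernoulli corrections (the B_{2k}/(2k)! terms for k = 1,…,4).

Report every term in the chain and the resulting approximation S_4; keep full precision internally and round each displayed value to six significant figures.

S_4 ≈ 0.0551585

The integral term ∫_12^31 1/x^2 dx = 0.0510753.
Boundary: ½(f(12) + f(31)) = ½(0.00694444 + 0.00104058) = 0.00399251.
Running total after boundary: 0.0550678.
Correction k=1: B_{2}/2! · (f^{(1)}(31) − f^{(1)}(12)) = 1/12 · (-6.71344e-05 − (-0.00115741)) = 9.08561e-05.
After k=1: 0.0551586.
Correction k=2: B_{4}/4! · (f^{(3)}(31) − f^{(3)}(12)) = −1/720 · (-8.38306e-07 − (-9.64506e-05)) = -1.32795e-07.
After k=2: 0.0551585.
Correction k=3: B_{6}/6! · (f^{(5)}(31) − f^{(5)}(12)) = 1/30240 · (-2.61698e-08 − (-2.00939e-05)) = 6.63615e-10.
After k=3: 0.0551585.
Correction k=4: B_{8}/8! · (f^{(7)}(31) − f^{(7)}(12)) = −1/1209600 · (-1.52498e-09 − (-7.81429e-06)) = -6.45896e-12.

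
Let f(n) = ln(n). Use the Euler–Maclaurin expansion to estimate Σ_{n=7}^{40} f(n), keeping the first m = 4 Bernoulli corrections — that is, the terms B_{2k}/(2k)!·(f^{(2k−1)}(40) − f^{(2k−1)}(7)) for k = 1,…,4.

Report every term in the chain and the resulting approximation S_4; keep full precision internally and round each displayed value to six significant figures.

The integral term ∫_7^40 ln(x) dx = 100.934.
½[f(7) + f(40)] = ½[1.94591 + 3.68888] = 2.81739.
So far: 103.751.
k=1: B_{2}/(2)! × [f^{(1)}(40) − f^{(1)}(7)] = 1/12 × (0.0250000 − 0.142857) = -0.00982143.
After k=1: 103.741.
k=2: B_{4}/(4)! × [f^{(3)}(40) − f^{(3)}(7)] = −1/720 × (3.12500e-05 − 0.00583090) = 8.05507e-06.
After k=2: 103.741.
k=3: B_{6}/(6)! × [f^{(5)}(40) − f^{(5)}(7)] = 1/30240 × (2.34375e-07 − 0.00142798) = -4.72137e-08.
After k=3: 103.741.
k=4: B_{8}/(8)! × [f^{(7)}(40) − f^{(7)}(7)] = −1/1209600 × (4.39453e-09 − 0.000874271) = 7.22774e-10.

S_4 ≈ 103.741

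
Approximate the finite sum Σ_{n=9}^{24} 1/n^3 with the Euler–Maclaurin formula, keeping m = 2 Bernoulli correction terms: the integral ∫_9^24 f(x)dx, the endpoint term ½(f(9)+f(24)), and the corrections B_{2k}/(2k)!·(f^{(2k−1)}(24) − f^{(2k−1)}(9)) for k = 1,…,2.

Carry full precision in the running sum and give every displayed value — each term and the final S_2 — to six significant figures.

S_2 ≈ 0.00606402

The integral term ∫_9^24 1/x^3 dx = 0.00530478.
½[f(9) + f(24)] = ½[0.00137174 + 7.23380e-05] = 0.000722040.
So far: 0.00602682.
Correction k=1: B_{2}/2! · (f^{(1)}(24) − f^{(1)}(9)) = 1/12 · (-9.04225e-06 − (-0.000457247)) = 3.73504e-05.
Running total after k=1: 0.00606417.
Correction k=2: B_{4}/4! · (f^{(3)}(24) − f^{(3)}(9)) = −1/720 · (-3.13967e-07 − (-0.000112901)) = -1.56370e-07.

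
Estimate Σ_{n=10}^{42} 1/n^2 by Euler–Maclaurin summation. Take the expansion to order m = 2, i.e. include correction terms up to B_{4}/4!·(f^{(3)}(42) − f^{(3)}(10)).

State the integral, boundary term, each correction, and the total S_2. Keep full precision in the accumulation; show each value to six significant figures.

S_2 ≈ 0.0816380

Integral: ∫_10^42 1/x^2 dx = 0.0761905.
Boundary: ½(f(10) + f(42)) = ½(0.0100000 + 0.000566893) = 0.00528345.
So far: 0.0814739.
k=1: B_{2}/(2)! × [f^{(1)}(42) − f^{(1)}(10)] = 1/12 × (-2.69949e-05 − (-0.00200000)) = 0.000164417.
After k=1: 0.0816383.
k=2: B_{4}/(4)! × [f^{(3)}(42) − f^{(3)}(10)] = −1/720 × (-1.83639e-07 − (-0.000240000)) = -3.33078e-07.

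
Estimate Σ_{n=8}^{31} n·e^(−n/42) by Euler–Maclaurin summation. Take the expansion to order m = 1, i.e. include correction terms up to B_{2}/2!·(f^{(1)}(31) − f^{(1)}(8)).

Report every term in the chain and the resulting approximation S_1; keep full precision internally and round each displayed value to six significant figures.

∫_8^31 x·e^(−x/42) dx evaluates to 270.167.
½[f(8) + f(31)] = ½[6.61252 + 14.8187] = 10.7156.
Running total after boundary: 280.883.
Order-1 term: 1/12 · (0.125197 − 0.669124) = -0.0453273.

S_1 ≈ 280.837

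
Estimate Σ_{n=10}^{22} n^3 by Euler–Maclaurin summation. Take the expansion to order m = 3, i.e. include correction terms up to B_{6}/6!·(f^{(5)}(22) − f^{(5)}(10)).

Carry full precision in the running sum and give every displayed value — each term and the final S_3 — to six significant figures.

S_3 ≈ 61984.0

The integral term ∫_10^22 x^3 dx = 56064.0.
Boundary: ½(f(10) + f(22)) = ½(1000.00 + 10648.0) = 5824.00.
Running total after boundary: 61888.0.
Correction k=1: B_{2}/2! · (f^{(1)}(22) − f^{(1)}(10)) = 1/12 · (1452.00 − 300.000) = 96.0000.
Partial sum through k=1: 61984.0.
Correction k=2: B_{4}/4! · (f^{(3)}(22) − f^{(3)}(10)) = −1/720 · (6.00000 − 6.00000) = 0.00000.
Partial sum through k=2: 61984.0.
Correction k=3: B_{6}/6! · (f^{(5)}(22) − f^{(5)}(10)) = 1/30240 · (0.00000 − 0.00000) = 0.00000.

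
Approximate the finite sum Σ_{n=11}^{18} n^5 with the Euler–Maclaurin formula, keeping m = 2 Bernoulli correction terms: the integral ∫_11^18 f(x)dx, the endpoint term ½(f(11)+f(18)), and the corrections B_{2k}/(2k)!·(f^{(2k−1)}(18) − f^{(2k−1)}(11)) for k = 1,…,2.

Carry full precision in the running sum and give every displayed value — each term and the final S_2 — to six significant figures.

S_2 ≈ 6.43638e+06

∫_11^18 x^5 dx evaluates to 5.37344e+06.
Endpoint term: (f(11) + f(18))/2 = (161051 + 1.88957e+06)/2 = 1.02531e+06.
Integral + boundary = 6.39875e+06.
k=1: B_{2}/(2)! × [f^{(1)}(18) − f^{(1)}(11)] = 1/12 × (524880 − 73205.0) = 37639.6.
Running total after k=1: 6.43639e+06.
k=2: B_{4}/(4)! × [f^{(3)}(18) − f^{(3)}(11)] = −1/720 × (19440.0 − 7260.00) = -16.9167.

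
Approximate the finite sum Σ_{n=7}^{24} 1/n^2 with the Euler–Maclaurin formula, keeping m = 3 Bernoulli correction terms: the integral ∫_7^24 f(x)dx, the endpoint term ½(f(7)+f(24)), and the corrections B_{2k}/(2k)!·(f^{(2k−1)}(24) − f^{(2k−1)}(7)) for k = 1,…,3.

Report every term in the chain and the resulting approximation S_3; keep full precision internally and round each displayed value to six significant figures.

Integral: ∫_7^24 1/x^2 dx = 0.101190.
Boundary: ½(f(7) + f(24)) = ½(0.0204082 + 0.00173611) = 0.0110721.
So far: 0.112263.
Correction k=1: B_{2}/2! · (f^{(1)}(24) − f^{(1)}(7)) = 1/12 · (-0.000144676 − (-0.00583090)) = 0.000473852.
Running total after k=1: 0.112736.
Correction k=2: B_{4}/4! · (f^{(3)}(24) − f^{(3)}(7)) = −1/720 · (-3.01408e-06 − (-0.00142798)) = -1.97911e-06.
Running total after k=2: 0.112734.
Correction k=3: B_{6}/6! · (f^{(5)}(24) − f^{(5)}(7)) = 1/30240 · (-1.56983e-07 − (-0.000874271)) = 2.89059e-08.

S_3 ≈ 0.112735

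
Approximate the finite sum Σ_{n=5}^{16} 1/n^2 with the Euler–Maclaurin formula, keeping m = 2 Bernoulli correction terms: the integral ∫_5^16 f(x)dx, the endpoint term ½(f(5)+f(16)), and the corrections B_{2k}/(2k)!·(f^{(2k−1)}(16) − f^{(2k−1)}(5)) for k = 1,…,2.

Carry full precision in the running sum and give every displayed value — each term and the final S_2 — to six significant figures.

S_2 ≈ 0.160735

The integral term ∫_5^16 1/x^2 dx = 0.137500.
Boundary: ½(f(5) + f(16)) = ½(0.0400000 + 0.00390625) = 0.0219531.
Integral + boundary = 0.159453.
Correction k=1: B_{2}/2! · (f^{(1)}(16) − f^{(1)}(5)) = 1/12 · (-0.000488281 − (-0.0160000)) = 0.00129264.
After k=1: 0.160746.
Correction k=2: B_{4}/4! · (f^{(3)}(16) − f^{(3)}(5)) = −1/720 · (-2.28882e-05 − (-0.00768000)) = -1.06349e-05.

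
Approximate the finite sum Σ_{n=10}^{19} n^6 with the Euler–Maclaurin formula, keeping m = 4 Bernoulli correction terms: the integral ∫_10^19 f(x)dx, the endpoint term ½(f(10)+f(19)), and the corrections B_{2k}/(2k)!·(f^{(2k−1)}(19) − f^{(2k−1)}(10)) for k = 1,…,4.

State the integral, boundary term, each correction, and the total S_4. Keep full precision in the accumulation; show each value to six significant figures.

Integral: ∫_10^19 x^6 dx = 1.26267e+08.
Boundary: ½(f(10) + f(19)) = ½(1.00000e+06 + 4.70459e+07) = 2.40229e+07.
Running total after boundary: 1.50290e+08.
k=1: B_{2}/(2)! × [f^{(1)}(19) − f^{(1)}(10)] = 1/12 × (1.48566e+07 − 600000) = 1.18805e+06.
After k=1: 1.51478e+08.
k=2: B_{4}/(4)! × [f^{(3)}(19) − f^{(3)}(10)] = −1/720 × (823080 − 120000) = -976.500.
After k=2: 1.51477e+08.
k=3: B_{6}/(6)! × [f^{(5)}(19) − f^{(5)}(10)] = 1/30240 × (13680.0 − 7200.00) = 0.214286.
After k=3: 1.51477e+08.
k=4: B_{8}/(8)! × [f^{(7)}(19) − f^{(7)}(10)] = −1/1209600 × (0.00000 − 0.00000) = 0.00000.

S_4 ≈ 1.51477e+08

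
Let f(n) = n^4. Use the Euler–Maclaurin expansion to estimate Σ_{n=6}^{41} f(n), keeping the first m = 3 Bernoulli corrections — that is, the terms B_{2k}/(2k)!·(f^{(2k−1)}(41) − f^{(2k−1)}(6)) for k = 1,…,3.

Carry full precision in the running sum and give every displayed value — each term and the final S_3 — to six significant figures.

S_3 ≈ 2.46061e+07

∫_6^41 x^4 dx evaluates to 2.31697e+07.
Endpoint term: (f(6) + f(41))/2 = (1296.00 + 2.82576e+06)/2 = 1.41353e+06.
Running total after boundary: 2.45832e+07.
k=1: B_{2}/(2)! × [f^{(1)}(41) − f^{(1)}(6)] = 1/12 × (275684 − 864.000) = 22901.7.
After k=1: 2.46061e+07.
k=2: B_{4}/(4)! × [f^{(3)}(41) − f^{(3)}(6)] = −1/720 × (984.000 − 144.000) = -1.16667.
After k=2: 2.46061e+07.
k=3: B_{6}/(6)! × [f^{(5)}(41) − f^{(5)}(6)] = 1/30240 × (0.00000 − 0.00000) = 0.00000.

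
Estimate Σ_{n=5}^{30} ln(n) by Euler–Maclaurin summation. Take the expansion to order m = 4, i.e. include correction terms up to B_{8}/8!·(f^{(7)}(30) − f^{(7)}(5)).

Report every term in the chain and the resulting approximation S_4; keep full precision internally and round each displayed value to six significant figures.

S_4 ≈ 71.4802

∫_5^30 ln(x) dx evaluates to 68.9887.
½[f(5) + f(30)] = ½[1.60944 + 3.40120] = 2.50532.
Integral + boundary = 71.4940.
k=1: B_{2}/(2)! × [f^{(1)}(30) − f^{(1)}(5)] = 1/12 × (0.0333333 − 0.200000) = -0.0138889.
After k=1: 71.4802.
k=2: B_{4}/(4)! × [f^{(3)}(30) − f^{(3)}(5)] = −1/720 × (7.40741e-05 − 0.0160000) = 2.21193e-05.
After k=2: 71.4802.
k=3: B_{6}/(6)! × [f^{(5)}(30) − f^{(5)}(5)] = 1/30240 × (9.87654e-07 − 0.00768000) = -2.53936e-07.
After k=3: 71.4802.
k=4: B_{8}/(8)! × [f^{(7)}(30) − f^{(7)}(5)] = −1/1209600 × (3.29218e-08 − 0.00921600) = 7.61902e-09.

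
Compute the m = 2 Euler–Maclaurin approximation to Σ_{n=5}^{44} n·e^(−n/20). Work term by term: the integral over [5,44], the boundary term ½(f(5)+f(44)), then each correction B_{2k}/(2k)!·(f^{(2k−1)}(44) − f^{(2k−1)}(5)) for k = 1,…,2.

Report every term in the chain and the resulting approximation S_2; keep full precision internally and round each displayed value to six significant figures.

S_2 ≈ 251.897

∫_5^44 x·e^(−x/20) dx evaluates to 247.572.
½[f(5) + f(44)] = ½[3.89400 + 4.87534] = 4.38467.
Running total after boundary: 251.957.
Correction k=1: B_{2}/2! · (f^{(1)}(44) − f^{(1)}(5)) = 1/12 · (-0.132964 − 0.584101) = -0.0597554.
Partial sum through k=1: 251.897.
Correction k=2: B_{4}/4! · (f^{(3)}(44) − f^{(3)}(5)) = −1/720 · (0.000221606 − 0.00535426) = 7.12868e-06.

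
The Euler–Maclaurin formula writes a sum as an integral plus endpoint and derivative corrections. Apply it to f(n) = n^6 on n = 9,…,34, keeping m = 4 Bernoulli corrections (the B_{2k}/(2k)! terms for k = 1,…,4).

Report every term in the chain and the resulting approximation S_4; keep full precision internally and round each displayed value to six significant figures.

∫_9^34 x^6 dx evaluates to 7.50265e+09.
Boundary: ½(f(9) + f(34)) = ½(531441 + 1.54480e+09) = 7.72668e+08.
Running total after boundary: 8.27532e+09.
Correction k=1: B_{2}/2! · (f^{(1)}(34) − f^{(1)}(9)) = 1/12 · (2.72613e+08 − 354294) = 2.26882e+07.
After k=1: 8.29801e+09.
Correction k=2: B_{4}/4! · (f^{(3)}(34) − f^{(3)}(9)) = −1/720 · (4.71648e+06 − 87480.0) = -6429.17.
After k=2: 8.29800e+09.
Correction k=3: B_{6}/6! · (f^{(5)}(34) − f^{(5)}(9)) = 1/30240 · (24480.0 − 6480.00) = 0.595238.
After k=3: 8.29800e+09.
Correction k=4: B_{8}/8! · (f^{(7)}(34) − f^{(7)}(9)) = −1/1209600 · (0.00000 − 0.00000) = 0.00000.

S_4 ≈ 8.29800e+09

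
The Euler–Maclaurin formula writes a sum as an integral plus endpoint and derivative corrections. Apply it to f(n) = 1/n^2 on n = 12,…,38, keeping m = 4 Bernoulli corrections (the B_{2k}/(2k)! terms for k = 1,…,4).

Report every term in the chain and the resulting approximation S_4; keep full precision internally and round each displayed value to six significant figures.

Integral: ∫_12^38 1/x^2 dx = 0.0570175.
½[f(12) + f(38)] = ½[0.00694444 + 0.000692521] = 0.00381848.
So far: 0.0608360.
Correction k=1: B_{2}/2! · (f^{(1)}(38) − f^{(1)}(12)) = 1/12 · (-3.64485e-05 − (-0.00115741)) = 9.34132e-05.
After k=1: 0.0609294.
Correction k=2: B_{4}/4! · (f^{(3)}(38) − f^{(3)}(12)) = −1/720 · (-3.02896e-07 − (-9.64506e-05)) = -1.33539e-07.
After k=2: 0.0609293.
Correction k=3: B_{6}/6! · (f^{(5)}(38) − f^{(5)}(12)) = 1/30240 · (-6.29285e-09 − (-2.00939e-05)) = 6.64272e-10.
After k=3: 0.0609293.
Correction k=4: B_{8}/8! · (f^{(7)}(38) − f^{(7)}(12)) = −1/1209600 · (-2.44044e-10 − (-7.81429e-06)) = -6.46002e-12.

S_4 ≈ 0.0609293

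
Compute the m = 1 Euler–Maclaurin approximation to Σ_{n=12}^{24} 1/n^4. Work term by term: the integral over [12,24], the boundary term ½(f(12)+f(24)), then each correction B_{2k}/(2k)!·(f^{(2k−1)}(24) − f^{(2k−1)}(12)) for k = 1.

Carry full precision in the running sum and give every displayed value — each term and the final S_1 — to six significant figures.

Integral: ∫_12^24 1/x^4 dx = 0.000168789.
Endpoint term: (f(12) + f(24))/2 = (4.82253e-05 + 3.01408e-06)/2 = 2.56197e-05.
Integral + boundary = 0.000194408.
Order-1 term: 1/12 · (-5.02347e-07 − (-1.60751e-05)) = 1.29773e-06.

S_1 ≈ 0.000195706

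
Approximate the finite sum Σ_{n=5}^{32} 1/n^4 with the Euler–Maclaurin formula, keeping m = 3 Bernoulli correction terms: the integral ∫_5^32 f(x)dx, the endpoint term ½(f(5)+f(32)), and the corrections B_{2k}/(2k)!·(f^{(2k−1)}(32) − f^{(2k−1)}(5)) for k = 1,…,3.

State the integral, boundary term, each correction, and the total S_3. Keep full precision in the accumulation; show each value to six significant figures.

Integral: ∫_5^32 1/x^4 dx = 0.00265649.
Boundary: ½(f(5) + f(32)) = ½(0.00160000 + 9.53674e-07) = 0.000800477.
Running total after boundary: 0.00345697.
k=1: B_{2}/(2)! × [f^{(1)}(32) − f^{(1)}(5)] = 1/12 × (-1.19209e-07 − (-0.00128000)) = 0.000106657.
Running total after k=1: 0.00356363.
k=2: B_{4}/(4)! × [f^{(3)}(32) − f^{(3)}(5)] = −1/720 × (-3.49246e-09 − (-0.00153600)) = -2.13333e-06.
Running total after k=2: 0.00356149.
k=3: B_{6}/(6)! × [f^{(5)}(32) − f^{(5)}(5)] = 1/30240 × (-1.90994e-10 − (-0.00344064)) = 1.13778e-07.

S_3 ≈ 0.00356161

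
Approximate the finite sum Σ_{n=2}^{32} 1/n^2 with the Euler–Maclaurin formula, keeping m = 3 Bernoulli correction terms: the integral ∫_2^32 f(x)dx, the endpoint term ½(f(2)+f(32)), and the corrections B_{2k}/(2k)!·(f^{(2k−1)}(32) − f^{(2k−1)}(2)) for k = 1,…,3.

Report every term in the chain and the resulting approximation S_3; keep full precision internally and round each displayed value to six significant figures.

S_3 ≈ 0.614211

Integral: ∫_2^32 1/x^2 dx = 0.468750.
½[f(2) + f(32)] = ½[0.250000 + 0.000976562] = 0.125488.
So far: 0.594238.
Correction k=1: B_{2}/2! · (f^{(1)}(32) − f^{(1)}(2)) = 1/12 · (-6.10352e-05 − (-0.250000)) = 0.0208282.
After k=1: 0.615067.
Correction k=2: B_{4}/4! · (f^{(3)}(32) − f^{(3)}(2)) = −1/720 · (-7.15256e-07 − (-0.750000)) = -0.00104167.
After k=2: 0.614025.
Correction k=3: B_{6}/6! · (f^{(5)}(32) − f^{(5)}(2)) = 1/30240 · (-2.09548e-08 − (-5.62500)) = 0.000186012.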